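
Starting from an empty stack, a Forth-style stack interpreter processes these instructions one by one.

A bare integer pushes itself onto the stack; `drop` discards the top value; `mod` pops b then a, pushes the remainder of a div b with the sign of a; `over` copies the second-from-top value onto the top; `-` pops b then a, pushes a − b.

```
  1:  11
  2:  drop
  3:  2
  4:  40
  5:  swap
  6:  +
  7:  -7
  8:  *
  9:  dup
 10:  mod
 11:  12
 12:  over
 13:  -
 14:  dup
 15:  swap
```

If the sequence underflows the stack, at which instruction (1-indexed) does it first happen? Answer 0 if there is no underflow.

0

11    11
drop  (empty)
2     2
40    2 40
swap  40 2
+     42
-7    42 -7
*     -294
dup   -294 -294
mod   0
12    0 12
over  0 12 0
-     0 12
dup   0 12 12
swap  0 12 12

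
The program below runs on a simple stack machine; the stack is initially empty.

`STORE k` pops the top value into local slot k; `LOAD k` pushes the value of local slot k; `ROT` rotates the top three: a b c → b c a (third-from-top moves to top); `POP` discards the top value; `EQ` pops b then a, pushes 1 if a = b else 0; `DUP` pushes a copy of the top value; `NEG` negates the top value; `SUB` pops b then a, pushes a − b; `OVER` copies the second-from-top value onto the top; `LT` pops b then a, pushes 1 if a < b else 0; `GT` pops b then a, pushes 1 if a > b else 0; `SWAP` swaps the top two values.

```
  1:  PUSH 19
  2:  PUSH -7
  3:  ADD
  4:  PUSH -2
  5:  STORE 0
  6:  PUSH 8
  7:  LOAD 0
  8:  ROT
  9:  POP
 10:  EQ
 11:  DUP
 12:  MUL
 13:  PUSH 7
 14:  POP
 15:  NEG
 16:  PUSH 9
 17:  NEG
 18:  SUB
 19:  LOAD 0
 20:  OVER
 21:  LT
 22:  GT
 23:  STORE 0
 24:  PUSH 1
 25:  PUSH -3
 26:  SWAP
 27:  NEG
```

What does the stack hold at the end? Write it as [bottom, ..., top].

[-3, -1]

PUSH 19 -> [19]
PUSH -7 -> [19, -7]
ADD     -> [12]
PUSH -2 -> [12, -2]
STORE 0 -> [12]
PUSH 8  -> [12, 8]
LOAD 0  -> [12, 8, -2]
ROT     -> [8, -2, 12]
POP     -> [8, -2]
EQ      -> [0]
DUP     -> [0, 0]
MUL     -> [0]
PUSH 7  -> [0, 7]
POP     -> [0]
NEG     -> [0]
PUSH 9  -> [0, 9]
NEG     -> [0, -9]
SUB     -> [9]
LOAD 0  -> [9, -2]
OVER    -> [9, -2, 9]
LT      -> [9, 1]
GT      -> [1]
STORE 0 -> []
PUSH 1  -> [1]
PUSH -3 -> [1, -3]
SWAP    -> [-3, 1]
NEG     -> [-3, -1]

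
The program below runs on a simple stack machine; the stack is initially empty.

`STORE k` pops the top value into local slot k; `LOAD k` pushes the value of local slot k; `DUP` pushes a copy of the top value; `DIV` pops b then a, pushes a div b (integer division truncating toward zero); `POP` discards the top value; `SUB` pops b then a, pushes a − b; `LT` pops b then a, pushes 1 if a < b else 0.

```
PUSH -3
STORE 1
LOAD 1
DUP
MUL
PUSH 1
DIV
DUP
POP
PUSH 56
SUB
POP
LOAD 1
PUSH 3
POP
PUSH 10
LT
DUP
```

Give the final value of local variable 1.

PUSH -3 : [-3]
STORE 1 : []
LOAD 1  : [-3]
DUP     : [-3, -3]
MUL     : [9]
PUSH 1  : [9, 1]
DIV     : [9]
DUP     : [9, 9]
POP     : [9]
PUSH 56 : [9, 56]
SUB     : [-47]
POP     : []
LOAD 1  : [-3]
PUSH 3  : [-3, 3]
POP     : [-3]
PUSH 10 : [-3, 10]
LT      : [1]
DUP     : [1, 1]

-3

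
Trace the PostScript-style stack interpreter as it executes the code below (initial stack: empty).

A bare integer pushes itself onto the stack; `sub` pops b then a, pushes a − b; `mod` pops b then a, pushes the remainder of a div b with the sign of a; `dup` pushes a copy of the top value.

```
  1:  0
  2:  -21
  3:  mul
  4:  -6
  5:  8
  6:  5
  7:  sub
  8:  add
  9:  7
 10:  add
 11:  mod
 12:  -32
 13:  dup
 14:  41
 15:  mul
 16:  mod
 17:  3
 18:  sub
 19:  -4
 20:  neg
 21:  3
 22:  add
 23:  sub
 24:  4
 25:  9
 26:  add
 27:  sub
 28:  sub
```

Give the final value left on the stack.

55

0   -> [0]
-21 -> [0, -21]
mul -> [0]
-6  -> [0, -6]
8   -> [0, -6, 8]
5   -> [0, -6, 8, 5]
sub -> [0, -6, 3]
add -> [0, -3]
7   -> [0, -3, 7]
add -> [0, 4]
mod -> [0]
-32 -> [0, -32]
dup -> [0, -32, -32]
41  -> [0, -32, -32, 41]
mul -> [0, -32, -1312]
mod -> [0, -32]
3   -> [0, -32, 3]
sub -> [0, -35]
-4  -> [0, -35, -4]
neg -> [0, -35, 4]
3   -> [0, -35, 4, 3]
add -> [0, -35, 7]
sub -> [0, -42]
4   -> [0, -42, 4]
9   -> [0, -42, 4, 9]
add -> [0, -42, 13]
sub -> [0, -55]
sub -> [55]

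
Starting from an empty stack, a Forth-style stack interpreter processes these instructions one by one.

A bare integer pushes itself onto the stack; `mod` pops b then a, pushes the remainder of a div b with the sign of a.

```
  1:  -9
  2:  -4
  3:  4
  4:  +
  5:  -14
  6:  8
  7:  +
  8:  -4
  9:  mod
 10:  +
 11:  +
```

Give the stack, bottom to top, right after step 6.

[-9, 0, -14, 8]

-9   [-9]
-4   [-9, -4]
4    [-9, -4, 4]
+    [-9, 0]
-14  [-9, 0, -14]
8    [-9, 0, -14, 8]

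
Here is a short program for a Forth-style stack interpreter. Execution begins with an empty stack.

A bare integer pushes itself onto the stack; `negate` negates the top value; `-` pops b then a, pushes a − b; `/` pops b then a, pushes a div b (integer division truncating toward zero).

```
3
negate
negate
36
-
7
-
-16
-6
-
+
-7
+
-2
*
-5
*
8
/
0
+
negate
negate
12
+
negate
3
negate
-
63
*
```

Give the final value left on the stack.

3906

3      -> 3
negate -> -3
negate -> 3
36     -> 3 36
-      -> -33
7      -> -33 7
-      -> -40
-16    -> -40 -16
-6     -> -40 -16 -6
-      -> -40 -10
+      -> -50
-7     -> -50 -7
+      -> -57
-2     -> -57 -2
*      -> 114
-5     -> 114 -5
*      -> -570
8      -> -570 8
/      -> -71
0      -> -71 0
+      -> -71
negate -> 71
negate -> -71
12     -> -71 12
+      -> -59
negate -> 59
3      -> 59 3
negate -> 59 -3
-      -> 62
63     -> 62 63
*      -> 3906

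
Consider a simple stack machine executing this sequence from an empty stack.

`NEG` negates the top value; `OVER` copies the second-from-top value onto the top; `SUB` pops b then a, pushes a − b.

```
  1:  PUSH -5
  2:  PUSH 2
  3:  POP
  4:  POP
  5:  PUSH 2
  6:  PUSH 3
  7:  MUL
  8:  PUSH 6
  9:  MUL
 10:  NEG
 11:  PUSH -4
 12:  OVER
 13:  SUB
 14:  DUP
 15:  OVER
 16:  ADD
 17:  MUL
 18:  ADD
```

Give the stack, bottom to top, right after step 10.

[-36]

PUSH -5 → [-5]
PUSH 2  → [-5, 2]
POP     → [-5]
POP     → []
PUSH 2  → [2]
PUSH 3  → [2, 3]
MUL     → [6]
PUSH 6  → [6, 6]
MUL     → [36]
NEG     → [-36]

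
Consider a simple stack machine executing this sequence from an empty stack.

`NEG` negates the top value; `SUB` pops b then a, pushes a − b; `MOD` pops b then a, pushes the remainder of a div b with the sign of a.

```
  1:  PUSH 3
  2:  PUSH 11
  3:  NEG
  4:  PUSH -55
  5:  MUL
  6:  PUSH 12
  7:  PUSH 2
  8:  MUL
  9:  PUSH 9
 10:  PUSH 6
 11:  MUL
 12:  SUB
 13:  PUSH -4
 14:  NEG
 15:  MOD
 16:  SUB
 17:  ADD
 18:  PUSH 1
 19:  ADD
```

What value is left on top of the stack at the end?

PUSH 3   → 3
PUSH 11  → 3 11
NEG      → 3 -11
PUSH -55 → 3 -11 -55
MUL      → 3 605
PUSH 12  → 3 605 12
PUSH 2   → 3 605 12 2
MUL      → 3 605 24
PUSH 9   → 3 605 24 9
PUSH 6   → 3 605 24 9 6
MUL      → 3 605 24 54
SUB      → 3 605 -30
PUSH -4  → 3 605 -30 -4
NEG      → 3 605 -30 4
MOD      → 3 605 -2
SUB      → 3 607
ADD      → 610
PUSH 1   → 610 1
ADD      → 611

611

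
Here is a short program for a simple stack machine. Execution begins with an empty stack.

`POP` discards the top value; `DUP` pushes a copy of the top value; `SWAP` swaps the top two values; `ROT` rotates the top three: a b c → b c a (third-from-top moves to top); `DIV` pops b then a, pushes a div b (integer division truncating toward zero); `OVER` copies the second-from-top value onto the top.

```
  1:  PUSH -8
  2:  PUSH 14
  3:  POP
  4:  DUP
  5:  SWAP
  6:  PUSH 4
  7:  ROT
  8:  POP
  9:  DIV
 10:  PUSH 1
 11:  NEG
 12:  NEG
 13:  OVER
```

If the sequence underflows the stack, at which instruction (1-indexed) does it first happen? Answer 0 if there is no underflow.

PUSH -8 : -8
PUSH 14 : -8 14
POP     : -8
DUP     : -8 -8
SWAP    : -8 -8
PUSH 4  : -8 -8 4
ROT     : -8 4 -8
POP     : -8 4
DIV     : -2
PUSH 1  : -2 1
NEG     : -2 -1
NEG     : -2 1
OVER    : -2 1 -2

0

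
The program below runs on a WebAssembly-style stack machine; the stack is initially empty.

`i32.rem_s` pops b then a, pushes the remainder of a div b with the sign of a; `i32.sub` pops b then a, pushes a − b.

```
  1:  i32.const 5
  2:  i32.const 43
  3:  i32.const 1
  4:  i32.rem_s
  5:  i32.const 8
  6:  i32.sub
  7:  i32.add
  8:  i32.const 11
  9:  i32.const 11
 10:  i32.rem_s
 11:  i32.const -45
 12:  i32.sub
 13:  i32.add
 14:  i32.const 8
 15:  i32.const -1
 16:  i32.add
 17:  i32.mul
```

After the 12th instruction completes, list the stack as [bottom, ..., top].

[-3, 45]

i32.const 5   -> 5
i32.const 43  -> 5 43
i32.const 1   -> 5 43 1
i32.rem_s     -> 5 0
i32.const 8   -> 5 0 8
i32.sub       -> 5 -8
i32.add       -> -3
i32.const 11  -> -3 11
i32.const 11  -> -3 11 11
i32.rem_s     -> -3 0
i32.const -45 -> -3 0 -45
i32.sub       -> -3 45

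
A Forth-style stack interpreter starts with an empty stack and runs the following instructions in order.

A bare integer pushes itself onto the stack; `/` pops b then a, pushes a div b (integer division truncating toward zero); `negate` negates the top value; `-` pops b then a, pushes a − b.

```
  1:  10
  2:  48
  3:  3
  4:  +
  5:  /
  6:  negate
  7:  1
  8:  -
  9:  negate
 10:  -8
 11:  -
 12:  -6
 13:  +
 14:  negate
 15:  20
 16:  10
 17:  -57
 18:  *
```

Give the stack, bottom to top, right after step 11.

10     → [10]
48     → [10, 48]
3      → [10, 48, 3]
+      → [10, 51]
/      → [0]
negate → [0]
1      → [0, 1]
-      → [-1]
negate → [1]
-8     → [1, -8]
-      → [9]

[9]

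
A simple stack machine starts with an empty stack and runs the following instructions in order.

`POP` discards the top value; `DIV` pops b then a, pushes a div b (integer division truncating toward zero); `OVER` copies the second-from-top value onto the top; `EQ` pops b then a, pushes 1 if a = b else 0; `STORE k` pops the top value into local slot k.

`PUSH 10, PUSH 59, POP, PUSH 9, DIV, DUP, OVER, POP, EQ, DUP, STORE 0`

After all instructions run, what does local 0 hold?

PUSH 10  [10]
PUSH 59  [10, 59]
POP      [10]
PUSH 9   [10, 9]
DIV      [1]
DUP      [1, 1]
OVER     [1, 1, 1]
POP      [1, 1]
EQ       [1]
DUP      [1, 1]
STORE 0  [1]

1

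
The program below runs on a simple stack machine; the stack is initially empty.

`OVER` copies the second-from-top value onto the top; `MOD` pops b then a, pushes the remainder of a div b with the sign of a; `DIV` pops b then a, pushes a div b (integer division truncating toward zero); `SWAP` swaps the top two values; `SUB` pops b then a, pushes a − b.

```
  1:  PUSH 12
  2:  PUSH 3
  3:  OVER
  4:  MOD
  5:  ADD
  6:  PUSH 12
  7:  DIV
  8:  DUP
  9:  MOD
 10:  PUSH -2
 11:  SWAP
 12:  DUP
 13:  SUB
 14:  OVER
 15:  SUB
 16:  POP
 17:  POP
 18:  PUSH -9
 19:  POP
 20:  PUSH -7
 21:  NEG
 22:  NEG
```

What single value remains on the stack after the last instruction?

PUSH 12 : 12
PUSH 3  : 12 3
OVER    : 12 3 12
MOD     : 12 3
ADD     : 15
PUSH 12 : 15 12
DIV     : 1
DUP     : 1 1
MOD     : 0
PUSH -2 : 0 -2
SWAP    : -2 0
DUP     : -2 0 0
SUB     : -2 0
OVER    : -2 0 -2
SUB     : -2 2
POP     : -2
POP     : (empty)
PUSH -9 : -9
POP     : (empty)
PUSH -7 : -7
NEG     : 7
NEG     : -7

-7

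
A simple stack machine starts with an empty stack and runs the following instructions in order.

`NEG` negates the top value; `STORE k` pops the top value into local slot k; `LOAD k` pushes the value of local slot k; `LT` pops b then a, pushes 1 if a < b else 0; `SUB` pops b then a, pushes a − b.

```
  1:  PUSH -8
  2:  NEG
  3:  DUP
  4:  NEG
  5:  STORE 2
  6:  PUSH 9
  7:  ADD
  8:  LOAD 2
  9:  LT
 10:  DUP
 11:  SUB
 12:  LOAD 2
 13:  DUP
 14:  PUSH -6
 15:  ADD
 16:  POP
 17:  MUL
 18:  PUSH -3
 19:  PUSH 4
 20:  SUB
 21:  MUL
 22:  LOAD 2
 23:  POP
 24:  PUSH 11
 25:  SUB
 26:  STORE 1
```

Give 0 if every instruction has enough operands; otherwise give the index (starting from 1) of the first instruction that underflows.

PUSH -8 : -8
NEG     : 8
DUP     : 8 8
NEG     : 8 -8
STORE 2 : 8
PUSH 9  : 8 9
ADD     : 17
LOAD 2  : 17 -8
LT      : 0
DUP     : 0 0
SUB     : 0
LOAD 2  : 0 -8
DUP     : 0 -8 -8
PUSH -6 : 0 -8 -8 -6
ADD     : 0 -8 -14
POP     : 0 -8
MUL     : 0
PUSH -3 : 0 -3
PUSH 4  : 0 -3 4
SUB     : 0 -7
MUL     : 0
LOAD 2  : 0 -8
POP     : 0
PUSH 11 : 0 11
SUB     : -11
STORE 1 : (empty)

0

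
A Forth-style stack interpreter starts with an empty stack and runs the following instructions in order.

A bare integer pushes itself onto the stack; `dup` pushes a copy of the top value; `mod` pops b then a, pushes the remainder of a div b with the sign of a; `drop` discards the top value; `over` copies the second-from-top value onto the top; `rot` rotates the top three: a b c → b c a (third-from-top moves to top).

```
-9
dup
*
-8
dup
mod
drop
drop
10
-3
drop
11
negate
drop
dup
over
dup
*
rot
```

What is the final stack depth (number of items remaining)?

3

-9      [-9]
dup     [-9, -9]
*       [81]
-8      [81, -8]
dup     [81, -8, -8]
mod     [81, 0]
drop    [81]
drop    []
10      [10]
-3      [10, -3]
drop    [10]
11      [10, 11]
negate  [10, -11]
drop    [10]
dup     [10, 10]
over    [10, 10, 10]
dup     [10, 10, 10, 10]
*       [10, 10, 100]
rot     [10, 100, 10]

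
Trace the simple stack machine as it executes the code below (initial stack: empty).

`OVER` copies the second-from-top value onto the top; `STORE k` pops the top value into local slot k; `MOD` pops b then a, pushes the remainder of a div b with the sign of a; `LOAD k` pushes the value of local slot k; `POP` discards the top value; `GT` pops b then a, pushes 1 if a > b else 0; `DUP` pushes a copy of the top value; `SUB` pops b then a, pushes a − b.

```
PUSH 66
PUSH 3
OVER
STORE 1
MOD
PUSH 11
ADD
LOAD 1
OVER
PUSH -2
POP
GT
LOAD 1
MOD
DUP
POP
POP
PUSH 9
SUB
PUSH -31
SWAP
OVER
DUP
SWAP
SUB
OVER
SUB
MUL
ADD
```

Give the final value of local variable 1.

PUSH 66  → [66]
PUSH 3   → [66, 3]
OVER     → [66, 3, 66]
STORE 1  → [66, 3]
MOD      → [0]
PUSH 11  → [0, 11]
ADD      → [11]
LOAD 1   → [11, 66]
OVER     → [11, 66, 11]
PUSH -2  → [11, 66, 11, -2]
POP      → [11, 66, 11]
GT       → [11, 1]
LOAD 1   → [11, 1, 66]
MOD      → [11, 1]
DUP      → [11, 1, 1]
POP      → [11, 1]
POP      → [11]
PUSH 9   → [11, 9]
SUB      → [2]
PUSH -31 → [2, -31]
SWAP     → [-31, 2]
OVER     → [-31, 2, -31]
DUP      → [-31, 2, -31, -31]
SWAP     → [-31, 2, -31, -31]
SUB      → [-31, 2, 0]
OVER     → [-31, 2, 0, 2]
SUB      → [-31, 2, -2]
MUL      → [-31, -4]
ADD      → [-35]

66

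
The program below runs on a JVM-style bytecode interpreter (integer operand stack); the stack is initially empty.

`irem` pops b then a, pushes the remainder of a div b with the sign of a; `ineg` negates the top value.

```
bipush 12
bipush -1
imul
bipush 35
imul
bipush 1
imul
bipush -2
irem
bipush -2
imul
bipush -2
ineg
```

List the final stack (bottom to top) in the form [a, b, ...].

[0, 2]

bipush 12  12
bipush -1  12 -1
imul       -12
bipush 35  -12 35
imul       -420
bipush 1   -420 1
imul       -420
bipush -2  -420 -2
irem       0
bipush -2  0 -2
imul       0
bipush -2  0 -2
ineg       0 2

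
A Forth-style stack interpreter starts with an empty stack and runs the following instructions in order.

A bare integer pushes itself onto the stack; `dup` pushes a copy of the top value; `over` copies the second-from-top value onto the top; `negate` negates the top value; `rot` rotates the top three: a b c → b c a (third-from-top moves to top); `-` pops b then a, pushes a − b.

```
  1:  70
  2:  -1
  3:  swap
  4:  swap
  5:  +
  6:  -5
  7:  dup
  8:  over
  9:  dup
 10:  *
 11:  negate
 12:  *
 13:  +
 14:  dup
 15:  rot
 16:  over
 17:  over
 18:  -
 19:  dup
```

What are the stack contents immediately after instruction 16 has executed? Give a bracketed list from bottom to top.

70     : [70]
-1     : [70, -1]
swap   : [-1, 70]
swap   : [70, -1]
+      : [69]
-5     : [69, -5]
dup    : [69, -5, -5]
over   : [69, -5, -5, -5]
dup    : [69, -5, -5, -5, -5]
*      : [69, -5, -5, 25]
negate : [69, -5, -5, -25]
*      : [69, -5, 125]
+      : [69, 120]
dup    : [69, 120, 120]
rot    : [120, 120, 69]
over   : [120, 120, 69, 120]

[120, 120, 69, 120]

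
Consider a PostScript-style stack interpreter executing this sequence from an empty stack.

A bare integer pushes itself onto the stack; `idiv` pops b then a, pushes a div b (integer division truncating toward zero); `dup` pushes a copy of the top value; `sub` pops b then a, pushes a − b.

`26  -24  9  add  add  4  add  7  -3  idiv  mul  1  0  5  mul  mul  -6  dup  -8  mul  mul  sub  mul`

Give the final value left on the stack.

26   -> [26]
-24  -> [26, -24]
9    -> [26, -24, 9]
add  -> [26, -15]
add  -> [11]
4    -> [11, 4]
add  -> [15]
7    -> [15, 7]
-3   -> [15, 7, -3]
idiv -> [15, -2]
mul  -> [-30]
1    -> [-30, 1]
0    -> [-30, 1, 0]
5    -> [-30, 1, 0, 5]
mul  -> [-30, 1, 0]
mul  -> [-30, 0]
-6   -> [-30, 0, -6]
dup  -> [-30, 0, -6, -6]
-8   -> [-30, 0, -6, -6, -8]
mul  -> [-30, 0, -6, 48]
mul  -> [-30, 0, -288]
sub  -> [-30, 288]
mul  -> [-8640]

-8640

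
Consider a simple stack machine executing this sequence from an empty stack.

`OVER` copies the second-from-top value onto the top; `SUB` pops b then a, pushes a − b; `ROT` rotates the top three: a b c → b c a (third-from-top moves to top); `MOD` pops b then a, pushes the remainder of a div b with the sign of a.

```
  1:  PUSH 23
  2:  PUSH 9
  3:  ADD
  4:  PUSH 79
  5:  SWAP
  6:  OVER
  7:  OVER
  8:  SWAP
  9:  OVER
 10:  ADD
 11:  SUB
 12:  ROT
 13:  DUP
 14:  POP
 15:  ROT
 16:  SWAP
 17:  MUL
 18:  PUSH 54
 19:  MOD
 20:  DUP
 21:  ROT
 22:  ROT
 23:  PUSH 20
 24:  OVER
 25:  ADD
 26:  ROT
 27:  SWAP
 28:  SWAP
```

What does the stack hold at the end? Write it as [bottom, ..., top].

[44, 44, 64, -79]

PUSH 23 : 23
PUSH 9  : 23 9
ADD     : 32
PUSH 79 : 32 79
SWAP    : 79 32
OVER    : 79 32 79
OVER    : 79 32 79 32
SWAP    : 79 32 32 79
OVER    : 79 32 32 79 32
ADD     : 79 32 32 111
SUB     : 79 32 -79
ROT     : 32 -79 79
DUP     : 32 -79 79 79
POP     : 32 -79 79
ROT     : -79 79 32
SWAP    : -79 32 79
MUL     : -79 2528
PUSH 54 : -79 2528 54
MOD     : -79 44
DUP     : -79 44 44
ROT     : 44 44 -79
ROT     : 44 -79 44
PUSH 20 : 44 -79 44 20
OVER    : 44 -79 44 20 44
ADD     : 44 -79 44 64
ROT     : 44 44 64 -79
SWAP    : 44 44 -79 64
SWAP    : 44 44 64 -79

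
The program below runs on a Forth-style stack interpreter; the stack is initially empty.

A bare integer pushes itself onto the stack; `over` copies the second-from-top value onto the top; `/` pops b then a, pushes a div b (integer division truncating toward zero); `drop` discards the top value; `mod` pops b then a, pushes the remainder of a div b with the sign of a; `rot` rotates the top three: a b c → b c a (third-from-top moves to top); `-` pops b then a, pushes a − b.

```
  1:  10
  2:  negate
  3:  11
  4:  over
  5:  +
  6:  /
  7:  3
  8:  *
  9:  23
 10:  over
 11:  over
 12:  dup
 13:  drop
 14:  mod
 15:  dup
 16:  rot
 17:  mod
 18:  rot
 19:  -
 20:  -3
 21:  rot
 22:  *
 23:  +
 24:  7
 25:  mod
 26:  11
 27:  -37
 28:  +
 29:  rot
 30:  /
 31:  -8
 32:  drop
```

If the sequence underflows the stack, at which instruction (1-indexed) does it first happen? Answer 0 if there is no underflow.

29

10     : [10]
negate : [-10]
11     : [-10, 11]
over   : [-10, 11, -10]
+      : [-10, 1]
/      : [-10]
3      : [-10, 3]
*      : [-30]
23     : [-30, 23]
over   : [-30, 23, -30]
over   : [-30, 23, -30, 23]
dup    : [-30, 23, -30, 23, 23]
drop   : [-30, 23, -30, 23]
mod    : [-30, 23, -7]
dup    : [-30, 23, -7, -7]
rot    : [-30, -7, -7, 23]
mod    : [-30, -7, -7]
rot    : [-7, -7, -30]
-      : [-7, 23]
-3     : [-7, 23, -3]
rot    : [23, -3, -7]
*      : [23, 21]
+      : [44]
7      : [44, 7]
mod    : [2]
11     : [2, 11]
-37    : [2, 11, -37]
+      : [2, -26]
rot  — needs 3 operands, stack has 2 → underflow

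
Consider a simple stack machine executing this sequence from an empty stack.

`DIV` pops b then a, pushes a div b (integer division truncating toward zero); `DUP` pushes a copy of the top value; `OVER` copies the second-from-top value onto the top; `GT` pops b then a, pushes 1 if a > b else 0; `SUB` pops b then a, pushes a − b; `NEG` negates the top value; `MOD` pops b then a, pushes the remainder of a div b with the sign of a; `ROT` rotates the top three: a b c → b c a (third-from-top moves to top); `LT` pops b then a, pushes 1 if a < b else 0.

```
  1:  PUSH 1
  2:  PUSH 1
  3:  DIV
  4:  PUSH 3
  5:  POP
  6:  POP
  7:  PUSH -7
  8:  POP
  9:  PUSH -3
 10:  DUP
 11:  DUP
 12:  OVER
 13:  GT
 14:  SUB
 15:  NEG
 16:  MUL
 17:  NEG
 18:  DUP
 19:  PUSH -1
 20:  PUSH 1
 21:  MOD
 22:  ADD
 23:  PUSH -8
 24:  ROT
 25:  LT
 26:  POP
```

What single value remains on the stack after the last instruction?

PUSH 1  → 1
PUSH 1  → 1 1
DIV     → 1
PUSH 3  → 1 3
POP     → 1
POP     → (empty)
PUSH -7 → -7
POP     → (empty)
PUSH -3 → -3
DUP     → -3 -3
DUP     → -3 -3 -3
OVER    → -3 -3 -3 -3
GT      → -3 -3 0
SUB     → -3 -3
NEG     → -3 3
MUL     → -9
NEG     → 9
DUP     → 9 9
PUSH -1 → 9 9 -1
PUSH 1  → 9 9 -1 1
MOD     → 9 9 0
ADD     → 9 9
PUSH -8 → 9 9 -8
ROT     → 9 -8 9
LT      → 9 1
POP     → 9

9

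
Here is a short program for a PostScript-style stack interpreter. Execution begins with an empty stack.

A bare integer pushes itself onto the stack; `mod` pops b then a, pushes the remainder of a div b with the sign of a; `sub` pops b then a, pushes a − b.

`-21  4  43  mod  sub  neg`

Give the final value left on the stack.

-21 : [-21]
4   : [-21, 4]
43  : [-21, 4, 43]
mod : [-21, 4]
sub : [-25]
neg : [25]

25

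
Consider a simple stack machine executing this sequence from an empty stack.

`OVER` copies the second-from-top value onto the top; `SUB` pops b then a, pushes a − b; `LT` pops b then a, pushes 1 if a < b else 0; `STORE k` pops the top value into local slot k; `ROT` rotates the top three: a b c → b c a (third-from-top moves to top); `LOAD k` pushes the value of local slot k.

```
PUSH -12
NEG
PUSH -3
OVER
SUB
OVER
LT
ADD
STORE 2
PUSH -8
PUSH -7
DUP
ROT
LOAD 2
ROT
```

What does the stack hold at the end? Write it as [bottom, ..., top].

PUSH -12 : [-12]
NEG      : [12]
PUSH -3  : [12, -3]
OVER     : [12, -3, 12]
SUB      : [12, -15]
OVER     : [12, -15, 12]
LT       : [12, 1]
ADD      : [13]
STORE 2  : []
PUSH -8  : [-8]
PUSH -7  : [-8, -7]
DUP      : [-8, -7, -7]
ROT      : [-7, -7, -8]
LOAD 2   : [-7, -7, -8, 13]
ROT      : [-7, -8, 13, -7]

[-7, -8, 13, -7]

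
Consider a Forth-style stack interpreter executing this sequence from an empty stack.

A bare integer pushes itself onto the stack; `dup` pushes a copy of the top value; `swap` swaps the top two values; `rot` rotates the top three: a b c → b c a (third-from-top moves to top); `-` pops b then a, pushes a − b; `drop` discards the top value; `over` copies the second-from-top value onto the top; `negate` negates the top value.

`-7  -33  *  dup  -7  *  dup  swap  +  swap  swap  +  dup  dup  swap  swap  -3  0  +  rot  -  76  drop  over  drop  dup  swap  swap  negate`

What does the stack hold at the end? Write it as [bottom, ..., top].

-7      [-7]
-33     [-7, -33]
*       [231]
dup     [231, 231]
-7      [231, 231, -7]
*       [231, -1617]
dup     [231, -1617, -1617]
swap    [231, -1617, -1617]
+       [231, -3234]
swap    [-3234, 231]
swap    [231, -3234]
+       [-3003]
dup     [-3003, -3003]
dup     [-3003, -3003, -3003]
swap    [-3003, -3003, -3003]
swap    [-3003, -3003, -3003]
-3      [-3003, -3003, -3003, -3]
0       [-3003, -3003, -3003, -3, 0]
+       [-3003, -3003, -3003, -3]
rot     [-3003, -3003, -3, -3003]
-       [-3003, -3003, 3000]
76      [-3003, -3003, 3000, 76]
drop    [-3003, -3003, 3000]
over    [-3003, -3003, 3000, -3003]
drop    [-3003, -3003, 3000]
dup     [-3003, -3003, 3000, 3000]
swap    [-3003, -3003, 3000, 3000]
swap    [-3003, -3003, 3000, 3000]
negate  [-3003, -3003, 3000, -3000]

[-3003, -3003, 3000, -3000]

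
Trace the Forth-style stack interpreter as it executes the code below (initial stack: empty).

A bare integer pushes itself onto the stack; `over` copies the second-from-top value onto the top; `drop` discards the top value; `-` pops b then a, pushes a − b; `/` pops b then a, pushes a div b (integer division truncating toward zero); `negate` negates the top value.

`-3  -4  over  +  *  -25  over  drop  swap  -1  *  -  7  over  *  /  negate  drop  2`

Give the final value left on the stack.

2

-3     : -3
-4     : -3 -4
over   : -3 -4 -3
+      : -3 -7
*      : 21
-25    : 21 -25
over   : 21 -25 21
drop   : 21 -25
swap   : -25 21
-1     : -25 21 -1
*      : -25 -21
-      : -4
7      : -4 7
over   : -4 7 -4
*      : -4 -28
/      : 0
negate : 0
drop   : (empty)
2      : 2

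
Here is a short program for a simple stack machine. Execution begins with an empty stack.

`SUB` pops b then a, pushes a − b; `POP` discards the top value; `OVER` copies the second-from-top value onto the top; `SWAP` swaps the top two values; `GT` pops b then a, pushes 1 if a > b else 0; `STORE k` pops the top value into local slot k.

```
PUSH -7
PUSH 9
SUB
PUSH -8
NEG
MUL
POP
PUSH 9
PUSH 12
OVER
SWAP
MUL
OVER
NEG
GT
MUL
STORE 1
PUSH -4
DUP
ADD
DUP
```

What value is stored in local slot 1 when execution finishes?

PUSH -7 -> [-7]
PUSH 9  -> [-7, 9]
SUB     -> [-16]
PUSH -8 -> [-16, -8]
NEG     -> [-16, 8]
MUL     -> [-128]
POP     -> []
PUSH 9  -> [9]
PUSH 12 -> [9, 12]
OVER    -> [9, 12, 9]
SWAP    -> [9, 9, 12]
MUL     -> [9, 108]
OVER    -> [9, 108, 9]
NEG     -> [9, 108, -9]
GT      -> [9, 1]
MUL     -> [9]
STORE 1 -> []
PUSH -4 -> [-4]
DUP     -> [-4, -4]
ADD     -> [-8]
DUP     -> [-8, -8]

9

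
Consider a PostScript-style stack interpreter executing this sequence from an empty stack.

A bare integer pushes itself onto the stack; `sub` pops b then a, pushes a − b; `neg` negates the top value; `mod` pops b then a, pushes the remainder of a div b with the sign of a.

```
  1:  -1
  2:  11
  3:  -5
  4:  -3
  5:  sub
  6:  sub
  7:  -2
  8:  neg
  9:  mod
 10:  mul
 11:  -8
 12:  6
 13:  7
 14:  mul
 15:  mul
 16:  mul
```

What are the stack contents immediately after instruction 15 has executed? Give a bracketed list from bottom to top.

[-1, -336]

-1  -> [-1]
11  -> [-1, 11]
-5  -> [-1, 11, -5]
-3  -> [-1, 11, -5, -3]
sub -> [-1, 11, -2]
sub -> [-1, 13]
-2  -> [-1, 13, -2]
neg -> [-1, 13, 2]
mod -> [-1, 1]
mul -> [-1]
-8  -> [-1, -8]
6   -> [-1, -8, 6]
7   -> [-1, -8, 6, 7]
mul -> [-1, -8, 42]
mul -> [-1, -336]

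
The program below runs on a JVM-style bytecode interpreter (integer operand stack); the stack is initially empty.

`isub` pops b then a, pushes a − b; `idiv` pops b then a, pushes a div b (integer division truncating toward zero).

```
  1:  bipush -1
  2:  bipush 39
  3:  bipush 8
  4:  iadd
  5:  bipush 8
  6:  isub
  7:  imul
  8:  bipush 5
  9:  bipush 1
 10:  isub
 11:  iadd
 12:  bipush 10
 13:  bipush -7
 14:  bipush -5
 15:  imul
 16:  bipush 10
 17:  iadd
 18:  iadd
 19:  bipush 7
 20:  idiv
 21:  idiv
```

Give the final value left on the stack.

bipush -1 → [-1]
bipush 39 → [-1, 39]
bipush 8  → [-1, 39, 8]
iadd      → [-1, 47]
bipush 8  → [-1, 47, 8]
isub      → [-1, 39]
imul      → [-39]
bipush 5  → [-39, 5]
bipush 1  → [-39, 5, 1]
isub      → [-39, 4]
iadd      → [-35]
bipush 10 → [-35, 10]
bipush -7 → [-35, 10, -7]
bipush -5 → [-35, 10, -7, -5]
imul      → [-35, 10, 35]
bipush 10 → [-35, 10, 35, 10]
iadd      → [-35, 10, 45]
iadd      → [-35, 55]
bipush 7  → [-35, 55, 7]
idiv      → [-35, 7]
idiv      → [-5]

-5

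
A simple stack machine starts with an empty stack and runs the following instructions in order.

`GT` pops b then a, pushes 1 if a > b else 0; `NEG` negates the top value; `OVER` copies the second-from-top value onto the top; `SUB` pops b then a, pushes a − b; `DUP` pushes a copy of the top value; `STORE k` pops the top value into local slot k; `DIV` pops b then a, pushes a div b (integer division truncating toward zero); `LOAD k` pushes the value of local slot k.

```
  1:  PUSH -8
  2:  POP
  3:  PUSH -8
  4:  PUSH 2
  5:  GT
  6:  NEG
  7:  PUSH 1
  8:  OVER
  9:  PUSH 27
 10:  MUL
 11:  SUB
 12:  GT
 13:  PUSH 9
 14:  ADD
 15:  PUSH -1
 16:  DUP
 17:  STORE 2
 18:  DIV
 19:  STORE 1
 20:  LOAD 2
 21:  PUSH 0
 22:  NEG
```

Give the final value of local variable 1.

PUSH -8 -> -8
POP     -> (empty)
PUSH -8 -> -8
PUSH 2  -> -8 2
GT      -> 0
NEG     -> 0
PUSH 1  -> 0 1
OVER    -> 0 1 0
PUSH 27 -> 0 1 0 27
MUL     -> 0 1 0
SUB     -> 0 1
GT      -> 0
PUSH 9  -> 0 9
ADD     -> 9
PUSH -1 -> 9 -1
DUP     -> 9 -1 -1
STORE 2 -> 9 -1
DIV     -> -9
STORE 1 -> (empty)
LOAD 2  -> -1
PUSH 0  -> -1 0
NEG     -> -1 0

-9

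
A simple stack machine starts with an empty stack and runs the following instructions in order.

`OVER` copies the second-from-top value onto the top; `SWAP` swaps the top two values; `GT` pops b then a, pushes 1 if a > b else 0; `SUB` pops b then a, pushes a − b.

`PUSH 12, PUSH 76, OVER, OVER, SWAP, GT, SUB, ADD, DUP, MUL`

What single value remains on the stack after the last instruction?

7569

PUSH 12 -> [12]
PUSH 76 -> [12, 76]
OVER    -> [12, 76, 12]
OVER    -> [12, 76, 12, 76]
SWAP    -> [12, 76, 76, 12]
GT      -> [12, 76, 1]
SUB     -> [12, 75]
ADD     -> [87]
DUP     -> [87, 87]
MUL     -> [7569]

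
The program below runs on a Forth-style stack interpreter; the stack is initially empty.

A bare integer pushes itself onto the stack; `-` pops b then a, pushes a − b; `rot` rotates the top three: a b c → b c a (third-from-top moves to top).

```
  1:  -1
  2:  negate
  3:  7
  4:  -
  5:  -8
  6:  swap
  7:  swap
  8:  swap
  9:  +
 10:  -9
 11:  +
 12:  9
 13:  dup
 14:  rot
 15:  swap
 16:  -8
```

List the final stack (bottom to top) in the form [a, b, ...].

-1     → -1
negate → 1
7      → 1 7
-      → -6
-8     → -6 -8
swap   → -8 -6
swap   → -6 -8
swap   → -8 -6
+      → -14
-9     → -14 -9
+      → -23
9      → -23 9
dup    → -23 9 9
rot    → 9 9 -23
swap   → 9 -23 9
-8     → 9 -23 9 -8

[9, -23, 9, -8]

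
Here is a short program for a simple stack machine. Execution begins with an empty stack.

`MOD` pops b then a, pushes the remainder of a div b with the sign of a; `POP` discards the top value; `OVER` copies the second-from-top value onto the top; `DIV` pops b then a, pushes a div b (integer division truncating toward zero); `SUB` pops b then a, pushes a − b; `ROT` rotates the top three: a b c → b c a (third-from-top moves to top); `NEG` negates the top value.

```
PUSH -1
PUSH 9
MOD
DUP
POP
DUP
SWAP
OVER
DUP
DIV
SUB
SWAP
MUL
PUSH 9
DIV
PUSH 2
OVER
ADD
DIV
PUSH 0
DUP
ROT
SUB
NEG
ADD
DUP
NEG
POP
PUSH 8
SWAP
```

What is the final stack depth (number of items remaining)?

2

PUSH -1 : [-1]
PUSH 9  : [-1, 9]
MOD     : [-1]
DUP     : [-1, -1]
POP     : [-1]
DUP     : [-1, -1]
SWAP    : [-1, -1]
OVER    : [-1, -1, -1]
DUP     : [-1, -1, -1, -1]
DIV     : [-1, -1, 1]
SUB     : [-1, -2]
SWAP    : [-2, -1]
MUL     : [2]
PUSH 9  : [2, 9]
DIV     : [0]
PUSH 2  : [0, 2]
OVER    : [0, 2, 0]
ADD     : [0, 2]
DIV     : [0]
PUSH 0  : [0, 0]
DUP     : [0, 0, 0]
ROT     : [0, 0, 0]
SUB     : [0, 0]
NEG     : [0, 0]
ADD     : [0]
DUP     : [0, 0]
NEG     : [0, 0]
POP     : [0]
PUSH 8  : [0, 8]
SWAP    : [8, 0]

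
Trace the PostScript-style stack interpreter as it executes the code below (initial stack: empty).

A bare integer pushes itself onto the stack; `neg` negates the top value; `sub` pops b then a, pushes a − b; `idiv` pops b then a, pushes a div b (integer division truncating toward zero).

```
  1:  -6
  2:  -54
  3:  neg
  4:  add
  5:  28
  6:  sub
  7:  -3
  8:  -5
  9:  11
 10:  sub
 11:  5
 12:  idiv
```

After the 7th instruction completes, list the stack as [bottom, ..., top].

-6   -6
-54  -6 -54
neg  -6 54
add  48
28   48 28
sub  20
-3   20 -3

[20, -3]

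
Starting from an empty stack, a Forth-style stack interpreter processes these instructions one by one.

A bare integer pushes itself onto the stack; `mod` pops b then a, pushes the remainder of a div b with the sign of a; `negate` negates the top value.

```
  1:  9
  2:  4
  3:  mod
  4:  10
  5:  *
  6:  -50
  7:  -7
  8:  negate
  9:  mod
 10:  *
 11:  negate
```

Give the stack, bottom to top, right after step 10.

9      : 9
4      : 9 4
mod    : 1
10     : 1 10
*      : 10
-50    : 10 -50
-7     : 10 -50 -7
negate : 10 -50 7
mod    : 10 -1
*      : -10

[-10]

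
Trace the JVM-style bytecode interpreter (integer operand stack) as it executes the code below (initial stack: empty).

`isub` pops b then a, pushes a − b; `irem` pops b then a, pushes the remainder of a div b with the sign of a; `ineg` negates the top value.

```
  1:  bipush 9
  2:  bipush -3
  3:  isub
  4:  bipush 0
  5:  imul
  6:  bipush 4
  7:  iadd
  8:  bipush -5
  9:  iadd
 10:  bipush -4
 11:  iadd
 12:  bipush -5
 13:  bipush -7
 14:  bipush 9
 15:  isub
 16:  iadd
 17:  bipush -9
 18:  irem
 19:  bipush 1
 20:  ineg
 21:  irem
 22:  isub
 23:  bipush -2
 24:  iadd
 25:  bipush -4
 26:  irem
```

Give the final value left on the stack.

bipush 9  : [9]
bipush -3 : [9, -3]
isub      : [12]
bipush 0  : [12, 0]
imul      : [0]
bipush 4  : [0, 4]
iadd      : [4]
bipush -5 : [4, -5]
iadd      : [-1]
bipush -4 : [-1, -4]
iadd      : [-5]
bipush -5 : [-5, -5]
bipush -7 : [-5, -5, -7]
bipush 9  : [-5, -5, -7, 9]
isub      : [-5, -5, -16]
iadd      : [-5, -21]
bipush -9 : [-5, -21, -9]
irem      : [-5, -3]
bipush 1  : [-5, -3, 1]
ineg      : [-5, -3, -1]
irem      : [-5, 0]
isub      : [-5]
bipush -2 : [-5, -2]
iadd      : [-7]
bipush -4 : [-7, -4]
irem      : [-3]

-3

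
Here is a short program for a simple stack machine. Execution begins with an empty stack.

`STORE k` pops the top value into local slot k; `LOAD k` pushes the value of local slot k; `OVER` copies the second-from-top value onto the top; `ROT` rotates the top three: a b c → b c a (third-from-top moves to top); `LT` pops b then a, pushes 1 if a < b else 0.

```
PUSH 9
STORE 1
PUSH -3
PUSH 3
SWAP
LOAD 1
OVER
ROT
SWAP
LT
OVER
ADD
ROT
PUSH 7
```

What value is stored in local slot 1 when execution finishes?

9

PUSH 9  -> 9
STORE 1 -> (empty)
PUSH -3 -> -3
PUSH 3  -> -3 3
SWAP    -> 3 -3
LOAD 1  -> 3 -3 9
OVER    -> 3 -3 9 -3
ROT     -> 3 9 -3 -3
SWAP    -> 3 9 -3 -3
LT      -> 3 9 0
OVER    -> 3 9 0 9
ADD     -> 3 9 9
ROT     -> 9 9 3
PUSH 7  -> 9 9 3 7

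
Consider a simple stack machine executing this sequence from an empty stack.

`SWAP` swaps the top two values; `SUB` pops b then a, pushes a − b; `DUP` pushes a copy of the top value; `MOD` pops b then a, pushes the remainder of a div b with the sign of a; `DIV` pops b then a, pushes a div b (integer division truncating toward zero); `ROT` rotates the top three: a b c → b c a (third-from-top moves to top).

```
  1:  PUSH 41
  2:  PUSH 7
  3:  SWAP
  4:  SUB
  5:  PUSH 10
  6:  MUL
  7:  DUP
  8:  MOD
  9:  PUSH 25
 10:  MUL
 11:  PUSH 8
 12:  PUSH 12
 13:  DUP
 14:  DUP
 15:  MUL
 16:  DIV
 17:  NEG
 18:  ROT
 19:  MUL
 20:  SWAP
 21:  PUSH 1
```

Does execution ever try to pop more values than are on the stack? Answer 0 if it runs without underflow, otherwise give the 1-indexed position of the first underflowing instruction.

PUSH 41  41
PUSH 7   41 7
SWAP     7 41
SUB      -34
PUSH 10  -34 10
MUL      -340
DUP      -340 -340
MOD      0
PUSH 25  0 25
MUL      0
PUSH 8   0 8
PUSH 12  0 8 12
DUP      0 8 12 12
DUP      0 8 12 12 12
MUL      0 8 12 144
DIV      0 8 0
NEG      0 8 0
ROT      8 0 0
MUL      8 0
SWAP     0 8
PUSH 1   0 8 1

0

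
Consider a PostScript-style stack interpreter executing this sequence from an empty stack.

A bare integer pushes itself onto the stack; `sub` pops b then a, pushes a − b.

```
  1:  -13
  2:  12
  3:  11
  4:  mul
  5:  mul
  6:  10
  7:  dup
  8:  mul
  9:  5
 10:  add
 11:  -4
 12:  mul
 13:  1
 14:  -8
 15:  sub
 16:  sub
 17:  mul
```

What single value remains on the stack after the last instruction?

736164

-13 -> [-13]
12  -> [-13, 12]
11  -> [-13, 12, 11]
mul -> [-13, 132]
mul -> [-1716]
10  -> [-1716, 10]
dup -> [-1716, 10, 10]
mul -> [-1716, 100]
5   -> [-1716, 100, 5]
add -> [-1716, 105]
-4  -> [-1716, 105, -4]
mul -> [-1716, -420]
1   -> [-1716, -420, 1]
-8  -> [-1716, -420, 1, -8]
sub -> [-1716, -420, 9]
sub -> [-1716, -429]
mul -> [736164]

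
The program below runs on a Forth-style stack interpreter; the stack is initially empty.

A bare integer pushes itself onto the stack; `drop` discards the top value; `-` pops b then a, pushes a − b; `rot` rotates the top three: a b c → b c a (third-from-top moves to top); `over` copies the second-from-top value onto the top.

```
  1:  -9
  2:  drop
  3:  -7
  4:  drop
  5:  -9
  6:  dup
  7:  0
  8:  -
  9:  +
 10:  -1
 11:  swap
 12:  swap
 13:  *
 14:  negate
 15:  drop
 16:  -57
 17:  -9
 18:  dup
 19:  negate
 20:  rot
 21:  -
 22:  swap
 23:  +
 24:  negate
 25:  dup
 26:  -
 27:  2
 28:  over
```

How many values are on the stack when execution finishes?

3

-9     -> [-9]
drop   -> []
-7     -> [-7]
drop   -> []
-9     -> [-9]
dup    -> [-9, -9]
0      -> [-9, -9, 0]
-      -> [-9, -9]
+      -> [-18]
-1     -> [-18, -1]
swap   -> [-1, -18]
swap   -> [-18, -1]
*      -> [18]
negate -> [-18]
drop   -> []
-57    -> [-57]
-9     -> [-57, -9]
dup    -> [-57, -9, -9]
negate -> [-57, -9, 9]
rot    -> [-9, 9, -57]
-      -> [-9, 66]
swap   -> [66, -9]
+      -> [57]
negate -> [-57]
dup    -> [-57, -57]
-      -> [0]
2      -> [0, 2]
over   -> [0, 2, 0]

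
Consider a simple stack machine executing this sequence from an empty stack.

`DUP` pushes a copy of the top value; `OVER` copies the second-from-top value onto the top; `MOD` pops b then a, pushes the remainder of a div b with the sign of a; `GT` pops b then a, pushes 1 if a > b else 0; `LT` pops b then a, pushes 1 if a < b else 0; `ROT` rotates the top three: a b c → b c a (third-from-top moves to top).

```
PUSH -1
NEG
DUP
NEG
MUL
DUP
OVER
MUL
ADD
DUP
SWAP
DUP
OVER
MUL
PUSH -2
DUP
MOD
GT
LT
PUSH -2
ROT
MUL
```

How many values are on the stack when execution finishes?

2

PUSH -1 → [-1]
NEG     → [1]
DUP     → [1, 1]
NEG     → [1, -1]
MUL     → [-1]
DUP     → [-1, -1]
OVER    → [-1, -1, -1]
MUL     → [-1, 1]
ADD     → [0]
DUP     → [0, 0]
SWAP    → [0, 0]
DUP     → [0, 0, 0]
OVER    → [0, 0, 0, 0]
MUL     → [0, 0, 0]
PUSH -2 → [0, 0, 0, -2]
DUP     → [0, 0, 0, -2, -2]
MOD     → [0, 0, 0, 0]
GT      → [0, 0, 0]
LT      → [0, 0]
PUSH -2 → [0, 0, -2]
ROT     → [0, -2, 0]
MUL     → [0, 0]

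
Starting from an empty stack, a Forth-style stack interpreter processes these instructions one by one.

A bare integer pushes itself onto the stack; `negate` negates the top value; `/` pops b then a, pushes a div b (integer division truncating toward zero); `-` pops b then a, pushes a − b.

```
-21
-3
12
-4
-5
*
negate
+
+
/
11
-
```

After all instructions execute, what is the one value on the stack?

-10

-21    → -21
-3     → -21 -3
12     → -21 -3 12
-4     → -21 -3 12 -4
-5     → -21 -3 12 -4 -5
*      → -21 -3 12 20
negate → -21 -3 12 -20
+      → -21 -3 -8
+      → -21 -11
/      → 1
11     → 1 11
-      → -10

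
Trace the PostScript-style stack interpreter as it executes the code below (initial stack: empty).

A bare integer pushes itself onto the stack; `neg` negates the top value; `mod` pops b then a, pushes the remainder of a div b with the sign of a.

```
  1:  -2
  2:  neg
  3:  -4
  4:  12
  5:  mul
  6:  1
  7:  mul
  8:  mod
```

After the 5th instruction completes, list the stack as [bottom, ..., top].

[2, -48]

-2  -> [-2]
neg -> [2]
-4  -> [2, -4]
12  -> [2, -4, 12]
mul -> [2, -48]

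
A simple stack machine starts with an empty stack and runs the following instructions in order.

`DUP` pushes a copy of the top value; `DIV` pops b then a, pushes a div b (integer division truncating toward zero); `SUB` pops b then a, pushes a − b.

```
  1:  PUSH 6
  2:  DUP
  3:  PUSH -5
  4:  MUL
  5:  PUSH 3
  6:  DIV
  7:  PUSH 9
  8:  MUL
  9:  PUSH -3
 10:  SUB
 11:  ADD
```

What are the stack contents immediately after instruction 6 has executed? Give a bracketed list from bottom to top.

PUSH 6  -> [6]
DUP     -> [6, 6]
PUSH -5 -> [6, 6, -5]
MUL     -> [6, -30]
PUSH 3  -> [6, -30, 3]
DIV     -> [6, -10]

[6, -10]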